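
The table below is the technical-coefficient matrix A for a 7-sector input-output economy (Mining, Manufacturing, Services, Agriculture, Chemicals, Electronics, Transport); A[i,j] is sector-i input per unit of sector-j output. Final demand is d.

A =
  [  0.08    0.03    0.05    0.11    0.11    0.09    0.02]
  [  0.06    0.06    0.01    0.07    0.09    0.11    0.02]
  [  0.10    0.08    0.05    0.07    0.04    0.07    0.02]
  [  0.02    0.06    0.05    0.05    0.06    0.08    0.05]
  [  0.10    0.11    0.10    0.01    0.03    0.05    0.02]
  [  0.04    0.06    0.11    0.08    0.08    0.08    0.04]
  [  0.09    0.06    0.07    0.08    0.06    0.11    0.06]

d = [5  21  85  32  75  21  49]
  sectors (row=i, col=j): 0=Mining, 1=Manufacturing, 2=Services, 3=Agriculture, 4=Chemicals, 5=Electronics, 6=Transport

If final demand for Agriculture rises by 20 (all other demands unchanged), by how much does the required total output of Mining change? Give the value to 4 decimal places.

Form M = I − A:
  [  0.92   -0.03   -0.05   -0.11   -0.11   -0.09   -0.02]
  [ -0.06    0.94   -0.01   -0.07   -0.09   -0.11   -0.02]
  [ -0.10   -0.08    0.95   -0.07   -0.04   -0.07   -0.02]
  [ -0.02   -0.06   -0.05    0.95   -0.06   -0.08   -0.05]
  [ -0.10   -0.11   -0.10   -0.01    0.97   -0.05   -0.02]
  [ -0.04   -0.06   -0.11   -0.08   -0.08    0.92   -0.04]
  [ -0.09   -0.06   -0.07   -0.08   -0.06   -0.11    0.94]
Leontief inverse L = M⁻¹:
  [  1.1381    0.0891    0.1092    0.1656    0.1682    0.1595    0.0476]
  [  0.1089    1.1105    0.0617    0.1186    0.1421    0.1714    0.0439]
  [  0.1509    0.1287    1.0974    0.1239    0.0958    0.1348    0.0437]
  [  0.0651    0.1053    0.0940    1.0934    0.1043    0.1354    0.0718]
  [  0.1543    0.1582    0.1437    0.0646    1.0850    0.1144    0.0411]
  [  0.1004    0.1199    0.1664    0.1368    0.1369    1.1512    0.0674]
  [  0.1543    0.1221    0.1328    0.1458    0.1265    0.1898    1.0911]
Total output x = L · d:
  x_0 = 1.1381·5 + 0.0891·21 + 0.1092·85 + 0.1656·32 + 0.1682·75 + 0.1595·21 + 0.0476·49 = 40.4433
  x_1 = 0.1089·5 + 1.1105·21 + 0.0617·85 + 0.1186·32 + 0.1421·75 + 0.1714·21 + 0.0439·49 = 49.3143
  x_2 = 0.1509·5 + 0.1287·21 + 1.0974·85 + 0.1239·32 + 0.0958·75 + 0.1348·21 + 0.0437·49 = 112.8525
  x_3 = 0.0651·5 + 0.1053·21 + 0.0940·85 + 1.0934·32 + 0.1043·75 + 0.1354·21 + 0.0718·49 = 59.6995
  x_4 = 0.1543·5 + 0.1582·21 + 0.1437·85 + 0.0646·32 + 1.0850·75 + 0.1144·21 + 0.0411·49 = 104.1651
  x_5 = 0.1004·5 + 0.1199·21 + 0.1664·85 + 0.1368·32 + 0.1369·75 + 1.1512·21 + 0.0674·49 = 59.2916
  x_6 = 0.1543·5 + 0.1221·21 + 0.1328·85 + 0.1458·32 + 0.1265·75 + 0.1898·21 + 1.0911·49 = 86.2195
Δx_0 = L[0,3] · Δd_3 = 0.1656 · 20 = 3.3122

3.3122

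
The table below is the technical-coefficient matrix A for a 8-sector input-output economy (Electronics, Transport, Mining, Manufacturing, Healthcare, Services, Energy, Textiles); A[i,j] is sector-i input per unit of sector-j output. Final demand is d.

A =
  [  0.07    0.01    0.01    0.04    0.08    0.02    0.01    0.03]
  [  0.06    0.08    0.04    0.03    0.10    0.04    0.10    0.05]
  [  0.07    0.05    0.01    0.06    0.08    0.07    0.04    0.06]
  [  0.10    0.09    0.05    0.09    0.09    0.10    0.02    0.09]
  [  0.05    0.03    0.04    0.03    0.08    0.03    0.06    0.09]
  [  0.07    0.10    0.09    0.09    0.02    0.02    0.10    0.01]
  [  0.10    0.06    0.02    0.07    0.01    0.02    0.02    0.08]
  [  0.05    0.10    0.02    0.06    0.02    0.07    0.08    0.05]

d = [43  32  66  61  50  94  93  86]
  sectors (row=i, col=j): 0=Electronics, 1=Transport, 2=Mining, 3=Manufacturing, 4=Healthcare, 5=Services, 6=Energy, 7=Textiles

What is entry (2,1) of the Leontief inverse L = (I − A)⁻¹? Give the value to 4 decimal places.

Form M = I − A:
  [  0.93   -0.01   -0.01   -0.04   -0.08   -0.02   -0.01   -0.03]
  [ -0.06    0.92   -0.04   -0.03   -0.10   -0.04   -0.10   -0.05]
  [ -0.07   -0.05    0.99   -0.06   -0.08   -0.07   -0.04   -0.06]
  [ -0.10   -0.09   -0.05    0.91   -0.09   -0.10   -0.02   -0.09]
  [ -0.05   -0.03   -0.04   -0.03    0.92   -0.03   -0.06   -0.09]
  [ -0.07   -0.10   -0.09   -0.09   -0.02    0.98   -0.10   -0.01]
  [ -0.10   -0.06   -0.02   -0.07   -0.01   -0.02    0.98   -0.08]
  [ -0.05   -0.10   -0.02   -0.06   -0.02   -0.07   -0.08    0.95]
Leontief inverse L = M⁻¹:
  [  1.1023    0.0363    0.0259    0.0654    0.1110    0.0407    0.0331    0.0583]
  [  0.1221    1.1338    0.0692    0.0780    0.1530    0.0767    0.1470    0.1030]
  [  0.1254    0.1005    1.0392    0.1053    0.1280    0.1048    0.0832    0.1051]
  [  0.1792    0.1640    0.0920    1.1552    0.1620    0.1524    0.0839    0.1536]
  [  0.1000    0.0757    0.0633    0.0706    1.1216    0.0627    0.0987    0.1331]
  [  0.1374    0.1563    0.1189    0.1420    0.0792    1.0625    0.1436    0.0643]
  [  0.1481    0.1035    0.0418    0.1085    0.0536    0.0529    1.0547    0.1175]
  [  0.1095    0.1556    0.0499    0.1079    0.0688    0.1061    0.1257    1.0959]
Total output x = L · d:
  x_0 = 1.1023·43 + 0.0363·32 + 0.0259·66 + 0.0654·61 + 0.1110·50 + 0.0407·94 + 0.0331·93 + 0.0583·86 = 71.7319
  x_1 = 0.1221·43 + 1.1338·32 + 0.0692·66 + 0.0780·61 + 0.1530·50 + 0.0767·94 + 0.1470·93 + 0.1030·86 = 88.2399
  x_2 = 0.1254·43 + 0.1005·32 + 1.0392·66 + 0.1053·61 + 0.1280·50 + 0.1048·94 + 0.0832·93 + 0.1051·86 = 116.6420
  x_3 = 0.1792·43 + 0.1640·32 + 0.0920·66 + 1.1552·61 + 0.1620·50 + 0.1524·94 + 0.0839·93 + 0.1536·86 = 132.9294
  x_4 = 0.1000·43 + 0.0757·32 + 0.0633·66 + 0.0706·61 + 1.1216·50 + 0.0627·94 + 0.0987·93 + 0.1331·86 = 97.8138
  x_5 = 0.1374·43 + 0.1563·32 + 0.1189·66 + 0.1420·61 + 0.0792·50 + 1.0625·94 + 0.1436·93 + 0.0643·86 = 150.1449
  x_6 = 0.1481·43 + 0.1035·32 + 0.0418·66 + 0.1085·61 + 0.0536·50 + 0.0529·94 + 1.0547·93 + 0.1175·86 = 134.8984
  x_7 = 0.1095·43 + 0.1556·32 + 0.0499·66 + 0.1079·61 + 0.0688·50 + 0.1061·94 + 0.1257·93 + 1.0959·86 = 138.9237

L[2,1] = 0.1005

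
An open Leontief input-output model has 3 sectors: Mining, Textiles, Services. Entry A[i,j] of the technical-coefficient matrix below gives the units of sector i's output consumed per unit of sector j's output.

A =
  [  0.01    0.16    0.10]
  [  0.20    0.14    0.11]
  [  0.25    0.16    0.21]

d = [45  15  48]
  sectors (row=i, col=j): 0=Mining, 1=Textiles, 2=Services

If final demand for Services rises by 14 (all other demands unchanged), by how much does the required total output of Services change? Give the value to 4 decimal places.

Form M = I − A:
  [  0.99   -0.16   -0.10]
  [ -0.20    0.86   -0.11]
  [ -0.25   -0.16    0.79]
Leontief inverse L = M⁻¹:
  [  1.1015    0.2370    0.1724]
  [  0.3088    1.2601    0.2145]
  [  0.4111    0.3302    1.3638]
Total output x = L · d:
  x_0 = 1.1015·45 + 0.2370·15 + 0.1724·48 = 61.4009
  x_1 = 0.3088·45 + 1.2601·15 + 0.2145·48 = 43.0944
  x_2 = 0.4111·45 + 0.3302·15 + 1.3638·48 = 88.9181
Δx_2 = L[2,2] · Δd_2 = 1.3638 · 14 = 19.0938

19.0938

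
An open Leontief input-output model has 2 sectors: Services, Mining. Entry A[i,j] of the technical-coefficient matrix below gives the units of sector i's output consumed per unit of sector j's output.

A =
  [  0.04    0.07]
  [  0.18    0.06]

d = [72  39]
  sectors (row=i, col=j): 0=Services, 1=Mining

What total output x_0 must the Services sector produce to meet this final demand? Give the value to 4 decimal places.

79.1301

Form M = I − A:
  [  0.96   -0.07]
  [ -0.18    0.94]
Leontief inverse L = M⁻¹:
  [  1.0564    0.0787]
  [  0.2023    1.0789]
Total output x = L · d:
  x_0 = 1.0564·72 + 0.0787·39 = 79.1301
  x_1 = 0.2023·72 + 1.0789·39 = 56.6419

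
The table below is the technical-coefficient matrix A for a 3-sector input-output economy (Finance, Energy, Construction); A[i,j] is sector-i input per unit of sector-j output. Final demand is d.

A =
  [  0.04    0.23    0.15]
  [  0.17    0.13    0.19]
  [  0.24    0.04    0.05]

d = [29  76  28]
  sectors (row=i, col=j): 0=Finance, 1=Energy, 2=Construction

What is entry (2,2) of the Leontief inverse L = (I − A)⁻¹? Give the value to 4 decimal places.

L[2,2] = 1.1273

Form M = I − A:
  [  0.96   -0.23   -0.15]
  [ -0.17    0.87   -0.19]
  [ -0.24   -0.04    0.95]
Leontief inverse L = M⁻¹:
  [  1.1596    0.3179    0.2467]
  [  0.2933    1.2405    0.2944]
  [  0.3053    0.1325    1.1273]
Total output x = L · d:
  x_0 = 1.1596·29 + 0.3179·76 + 0.2467·28 = 64.6978
  x_1 = 0.2933·29 + 1.2405·76 + 0.2944·28 = 111.0257
  x_2 = 0.3053·29 + 0.1325·76 + 1.1273·28 = 50.4932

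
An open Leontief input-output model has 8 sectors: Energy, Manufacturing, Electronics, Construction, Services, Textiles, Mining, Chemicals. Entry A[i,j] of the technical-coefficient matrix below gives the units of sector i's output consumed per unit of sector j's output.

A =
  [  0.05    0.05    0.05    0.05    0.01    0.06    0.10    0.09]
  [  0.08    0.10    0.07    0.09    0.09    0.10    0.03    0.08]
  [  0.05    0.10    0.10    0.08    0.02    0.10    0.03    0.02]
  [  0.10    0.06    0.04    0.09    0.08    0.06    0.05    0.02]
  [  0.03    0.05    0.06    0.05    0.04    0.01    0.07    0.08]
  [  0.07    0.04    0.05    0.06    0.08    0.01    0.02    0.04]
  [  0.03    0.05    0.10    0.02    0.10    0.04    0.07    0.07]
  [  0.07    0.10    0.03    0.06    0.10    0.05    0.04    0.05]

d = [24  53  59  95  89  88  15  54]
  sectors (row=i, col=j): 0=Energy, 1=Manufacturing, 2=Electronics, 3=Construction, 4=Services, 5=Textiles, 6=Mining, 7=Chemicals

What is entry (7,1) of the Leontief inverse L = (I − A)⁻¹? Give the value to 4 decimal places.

L[7,1] = 0.1669

Form M = I − A:
  [  0.95   -0.05   -0.05   -0.05   -0.01   -0.06   -0.10   -0.09]
  [ -0.08    0.90   -0.07   -0.09   -0.09   -0.10   -0.03   -0.08]
  [ -0.05   -0.10    0.90   -0.08   -0.02   -0.10   -0.03   -0.02]
  [ -0.10   -0.06   -0.04    0.91   -0.08   -0.06   -0.05   -0.02]
  [ -0.03   -0.05   -0.06   -0.05    0.96   -0.01   -0.07   -0.08]
  [ -0.07   -0.04   -0.05   -0.06   -0.08    0.99   -0.02   -0.04]
  [ -0.03   -0.05   -0.10   -0.02   -0.10   -0.04    0.93   -0.07]
  [ -0.07   -0.10   -0.03   -0.06   -0.10   -0.05   -0.04    0.95]
Leontief inverse L = M⁻¹:
  [  1.1039    0.1126    0.1064    0.1047    0.0718    0.1090    0.1452    0.1398]
  [  0.1570    1.1858    0.1443    0.1708    0.1691    0.1672    0.0917    0.1494]
  [  0.1126    0.1688    1.1620    0.1463    0.0819    0.1576    0.0755    0.0715]
  [  0.1581    0.1232    0.0988    1.1506    0.1389    0.1111    0.1021    0.0755]
  [  0.0758    0.1055    0.1087    0.0982    1.0914    0.0538    0.1089    0.1226]
  [  0.1127    0.0895    0.0937    0.1059    0.1224    1.0496    0.0590    0.0813]
  [  0.0823    0.1159    0.1607    0.0773    0.1580    0.0905    1.1163    0.1219]
  [  0.1288    0.1669    0.0891    0.1221    0.1624    0.1023    0.0908    1.1080]
Total output x = L · d:
  x_0 = 1.1039·24 + 0.1126·53 + 0.1064·59 + 0.1047·95 + 0.0718·89 + 0.1090·88 + 0.1452·15 + 0.1398·54 = 74.3873
  x_1 = 0.1570·24 + 1.1858·53 + 0.1443·59 + 0.1708·95 + 0.1691·89 + 0.1672·88 + 0.0917·15 + 0.1494·54 = 130.5488
  x_2 = 0.1126·24 + 0.1688·53 + 1.1620·59 + 0.1463·95 + 0.0819·89 + 0.1576·88 + 0.0755·15 + 0.0715·54 = 120.2561
  x_3 = 0.1581·24 + 0.1232·53 + 0.0988·59 + 1.1506·95 + 0.1389·89 + 0.1111·88 + 0.1021·15 + 0.0755·54 = 153.2107
  x_4 = 0.0758·24 + 0.1055·53 + 0.1087·59 + 0.0982·95 + 1.0914·89 + 0.0538·88 + 0.1089·15 + 0.1226·54 = 133.2790
  x_5 = 0.1127·24 + 0.0895·53 + 0.0937·59 + 0.1059·95 + 0.1224·89 + 1.0496·88 + 0.0590·15 + 0.0813·54 = 131.5565
  x_6 = 0.0823·24 + 0.1159·53 + 0.1607·59 + 0.0773·95 + 0.1580·89 + 0.0905·88 + 1.1163·15 + 0.1219·54 = 70.3019
  x_7 = 0.1288·24 + 0.1669·53 + 0.0891·59 + 0.1221·95 + 0.1624·89 + 0.1023·88 + 0.0908·15 + 1.1080·54 = 113.4528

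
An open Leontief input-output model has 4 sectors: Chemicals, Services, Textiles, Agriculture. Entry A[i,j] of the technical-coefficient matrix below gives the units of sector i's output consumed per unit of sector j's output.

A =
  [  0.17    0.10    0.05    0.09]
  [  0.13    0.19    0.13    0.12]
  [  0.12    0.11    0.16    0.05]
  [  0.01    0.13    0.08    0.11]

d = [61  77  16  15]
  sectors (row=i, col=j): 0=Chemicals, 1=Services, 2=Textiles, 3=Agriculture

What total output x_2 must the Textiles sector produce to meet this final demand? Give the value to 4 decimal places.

Form M = I − A:
  [  0.83   -0.10   -0.05   -0.09]
  [ -0.13    0.81   -0.13   -0.12]
  [ -0.12   -0.11    0.84   -0.05]
  [ -0.01   -0.13   -0.08    0.89]
Leontief inverse L = M⁻¹:
  [  1.2550    0.1970    0.1205    0.1602]
  [  0.2463    1.3328    0.2417    0.2182]
  [  0.2157    0.2156    1.2482    0.1210]
  [  0.0695    0.2163    0.1489    1.1681]
Total output x = L · d:
  x_0 = 1.2550·61 + 0.1970·77 + 0.1205·16 + 0.1602·15 = 96.0577
  x_1 = 0.2463·61 + 1.3328·77 + 0.2417·16 + 0.2182·15 = 124.7939
  x_2 = 0.2157·61 + 0.2156·77 + 1.2482·16 + 0.1210·15 = 51.5405
  x_3 = 0.0695·61 + 0.2163·77 + 0.1489·16 + 1.1681·15 = 40.7944

51.5405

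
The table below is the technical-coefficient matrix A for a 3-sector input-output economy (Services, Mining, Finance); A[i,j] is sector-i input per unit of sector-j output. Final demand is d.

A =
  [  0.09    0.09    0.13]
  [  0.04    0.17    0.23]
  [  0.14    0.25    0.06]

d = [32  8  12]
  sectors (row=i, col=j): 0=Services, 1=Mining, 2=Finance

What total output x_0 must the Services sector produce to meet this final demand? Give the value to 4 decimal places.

Form M = I − A:
  [  0.91   -0.09   -0.13]
  [ -0.04    0.83   -0.23]
  [ -0.14   -0.25    0.94]
Leontief inverse L = M⁻¹:
  [  1.1382    0.1844    0.2025]
  [  0.1099    1.3185    0.3378]
  [  0.1987    0.3781    1.1838]
Total output x = L · d:
  x_0 = 1.1382·32 + 0.1844·8 + 0.2025·12 = 40.3270
  x_1 = 0.1099·32 + 1.3185·8 + 0.3378·12 = 18.1193
  x_2 = 0.1987·32 + 0.3781·8 + 1.1838·12 = 23.5911

40.3270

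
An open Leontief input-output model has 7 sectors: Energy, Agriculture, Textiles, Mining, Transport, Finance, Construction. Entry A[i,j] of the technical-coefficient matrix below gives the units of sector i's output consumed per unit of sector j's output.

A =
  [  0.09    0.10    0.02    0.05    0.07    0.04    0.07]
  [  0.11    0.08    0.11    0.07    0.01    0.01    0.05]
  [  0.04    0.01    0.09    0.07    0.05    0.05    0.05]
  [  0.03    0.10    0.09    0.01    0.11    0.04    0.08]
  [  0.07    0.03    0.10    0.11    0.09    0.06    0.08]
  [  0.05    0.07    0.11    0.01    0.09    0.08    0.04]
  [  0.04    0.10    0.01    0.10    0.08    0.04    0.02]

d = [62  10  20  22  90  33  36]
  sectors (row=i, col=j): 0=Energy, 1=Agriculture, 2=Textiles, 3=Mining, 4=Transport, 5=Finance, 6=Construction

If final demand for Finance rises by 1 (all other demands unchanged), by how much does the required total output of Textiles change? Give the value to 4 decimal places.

0.0806

Form M = I − A:
  [  0.91   -0.10   -0.02   -0.05   -0.07   -0.04   -0.07]
  [ -0.11    0.92   -0.11   -0.07   -0.01   -0.01   -0.05]
  [ -0.04   -0.01    0.91   -0.07   -0.05   -0.05   -0.05]
  [ -0.03   -0.10   -0.09    0.99   -0.11   -0.04   -0.08]
  [ -0.07   -0.03   -0.10   -0.11    0.91   -0.06   -0.08]
  [ -0.05   -0.07   -0.11   -0.01   -0.09    0.92   -0.04]
  [ -0.04   -0.10   -0.01   -0.10   -0.08   -0.04    0.98]
Leontief inverse L = M⁻¹:
  [  1.1433    0.1581    0.0778    0.1005    0.1234    0.0731    0.1150]
  [  0.1592    1.1340    0.1647    0.1164    0.0602    0.0413    0.0937]
  [  0.0755    0.0510    1.1389    0.1083    0.0976    0.0806    0.0862]
  [  0.0826    0.1514    0.1543    1.0675    0.1641    0.0762    0.1251]
  [  0.1257    0.0945    0.1728    0.1691    1.1618    0.1049    0.1355]
  [  0.1002    0.1184    0.1745    0.0616    0.1440    1.1178    0.0845]
  [  0.0865    0.1507    0.0686    0.1423    0.1296    0.0700    1.0628]
Total output x = L · d:
  x_0 = 1.1433·62 + 0.1581·10 + 0.0778·20 + 0.1005·22 + 0.1234·90 + 0.0731·33 + 0.1150·36 = 93.8949
  x_1 = 0.1592·62 + 1.1340·10 + 0.1647·20 + 0.1164·22 + 0.0602·90 + 0.0413·33 + 0.0937·36 = 37.2136
  x_2 = 0.0755·62 + 0.0510·10 + 1.1389·20 + 0.1083·22 + 0.0976·90 + 0.0806·33 + 0.0862·36 = 44.8963
  x_3 = 0.0826·62 + 0.1514·10 + 0.1543·20 + 1.0675·22 + 0.1641·90 + 0.0762·33 + 0.1251·36 = 54.9930
  x_4 = 0.1257·62 + 0.0945·10 + 0.1728·20 + 0.1691·22 + 1.1618·90 + 0.1049·33 + 0.1355·36 = 128.8185
  x_5 = 0.1002·62 + 0.1184·10 + 0.1745·20 + 0.0616·22 + 0.1440·90 + 1.1178·33 + 0.0845·36 = 65.1372
  x_6 = 0.0865·62 + 0.1507·10 + 0.0686·20 + 0.1423·22 + 0.1296·90 + 0.0700·33 + 1.0628·36 = 63.6086
Δx_2 = L[2,5] · Δd_5 = 0.0806 · 1 = 0.0806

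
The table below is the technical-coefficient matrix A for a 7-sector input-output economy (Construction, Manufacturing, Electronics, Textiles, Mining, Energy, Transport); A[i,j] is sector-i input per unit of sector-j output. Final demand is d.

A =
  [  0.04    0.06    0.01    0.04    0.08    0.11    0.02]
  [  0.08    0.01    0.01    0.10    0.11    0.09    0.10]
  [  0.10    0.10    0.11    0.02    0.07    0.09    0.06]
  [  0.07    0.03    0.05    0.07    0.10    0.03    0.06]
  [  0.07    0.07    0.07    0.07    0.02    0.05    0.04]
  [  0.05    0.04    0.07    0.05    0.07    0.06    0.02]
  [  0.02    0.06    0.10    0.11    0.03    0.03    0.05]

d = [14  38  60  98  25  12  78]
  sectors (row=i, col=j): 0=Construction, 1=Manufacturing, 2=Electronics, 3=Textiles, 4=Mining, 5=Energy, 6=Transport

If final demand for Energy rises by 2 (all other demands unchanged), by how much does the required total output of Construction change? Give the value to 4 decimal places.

Form M = I − A:
  [  0.96   -0.06   -0.01   -0.04   -0.08   -0.11   -0.02]
  [ -0.08    0.99   -0.01   -0.10   -0.11   -0.09   -0.10]
  [ -0.10   -0.10    0.89   -0.02   -0.07   -0.09   -0.06]
  [ -0.07   -0.03   -0.05    0.93   -0.10   -0.03   -0.06]
  [ -0.07   -0.07   -0.07   -0.07    0.98   -0.05   -0.04]
  [ -0.05   -0.04   -0.07   -0.05   -0.07    0.94   -0.02]
  [ -0.02   -0.06   -0.10   -0.11   -0.03   -0.03    0.95]
Leontief inverse L = M⁻¹:
  [  1.0772    0.0897    0.0443    0.0798    0.1215    0.1494    0.0482]
  [  0.1277    1.0543    0.0613    0.1562    0.1633    0.1398    0.1372]
  [  0.1605    0.1525    1.1668    0.0799    0.1363    0.1583    0.1072]
  [  0.1132    0.0690    0.0926    1.1156    0.1457    0.0751    0.0937]
  [  0.1130    0.1054    0.1089    0.1131    1.0700    0.0966    0.0746]
  [  0.0905    0.0746    0.1080    0.0879    0.1127    1.1023    0.0501]
  [  0.0672    0.0982    0.1452    0.1555    0.0814    0.0752    1.0884]
Total output x = L · d:
  x_0 = 1.0772·14 + 0.0897·38 + 0.0443·60 + 0.0798·98 + 0.1215·25 + 0.1494·12 + 0.0482·78 = 37.5638
  x_1 = 0.1277·14 + 1.0543·38 + 0.0613·60 + 0.1562·98 + 0.1633·25 + 0.1398·12 + 0.1372·78 = 77.2993
  x_2 = 0.1605·14 + 0.1525·38 + 1.1668·60 + 0.0799·98 + 0.1363·25 + 0.1583·12 + 0.1072·78 = 99.5516
  x_3 = 0.1132·14 + 0.0690·38 + 0.0926·60 + 1.1156·98 + 0.1457·25 + 0.0751·12 + 0.0937·78 = 130.9470
  x_4 = 0.1130·14 + 0.1054·38 + 0.1089·60 + 0.1131·98 + 1.0700·25 + 0.0966·12 + 0.0746·78 = 56.9295
  x_5 = 0.0905·14 + 0.0746·38 + 0.1080·60 + 0.0879·98 + 0.1127·25 + 1.1023·12 + 0.0501·78 = 39.1492
  x_6 = 0.0672·14 + 0.0982·38 + 0.1452·60 + 0.1555·98 + 0.0814·25 + 0.0752·12 + 1.0884·78 = 116.4536
Δx_0 = L[0,5] · Δd_5 = 0.1494 · 2 = 0.2989

0.2989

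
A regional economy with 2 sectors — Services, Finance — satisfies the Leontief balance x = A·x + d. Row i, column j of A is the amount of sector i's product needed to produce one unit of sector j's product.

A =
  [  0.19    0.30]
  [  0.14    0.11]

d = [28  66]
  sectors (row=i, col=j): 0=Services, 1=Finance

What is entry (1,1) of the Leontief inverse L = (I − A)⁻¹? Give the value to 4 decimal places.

Form M = I − A:
  [  0.81   -0.30]
  [ -0.14    0.89]
Leontief inverse L = M⁻¹:
  [  1.3109    0.4419]
  [  0.2062    1.1931]
Total output x = L · d:
  x_0 = 1.3109·28 + 0.4419·66 = 65.8713
  x_1 = 0.2062·28 + 1.1931·66 = 84.5191

L[1,1] = 1.1931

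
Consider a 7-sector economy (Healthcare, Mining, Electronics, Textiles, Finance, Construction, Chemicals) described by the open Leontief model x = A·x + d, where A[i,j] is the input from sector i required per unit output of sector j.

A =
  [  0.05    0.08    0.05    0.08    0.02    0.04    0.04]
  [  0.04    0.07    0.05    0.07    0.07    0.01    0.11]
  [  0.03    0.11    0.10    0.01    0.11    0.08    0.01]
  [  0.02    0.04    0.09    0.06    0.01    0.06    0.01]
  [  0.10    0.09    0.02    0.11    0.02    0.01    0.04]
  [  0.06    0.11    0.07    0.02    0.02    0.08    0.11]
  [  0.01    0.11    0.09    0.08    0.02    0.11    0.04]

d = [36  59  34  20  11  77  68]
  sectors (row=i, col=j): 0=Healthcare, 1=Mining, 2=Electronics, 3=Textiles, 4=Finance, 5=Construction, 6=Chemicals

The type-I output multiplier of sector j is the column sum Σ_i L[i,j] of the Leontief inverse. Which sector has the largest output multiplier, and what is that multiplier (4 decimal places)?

Form M = I − A:
  [  0.95   -0.08   -0.05   -0.08   -0.02   -0.04   -0.04]
  [ -0.04    0.93   -0.05   -0.07   -0.07   -0.01   -0.11]
  [ -0.03   -0.11    0.90   -0.01   -0.11   -0.08   -0.01]
  [ -0.02   -0.04   -0.09    0.94   -0.01   -0.06   -0.01]
  [ -0.10   -0.09   -0.02   -0.11    0.98   -0.01   -0.04]
  [ -0.06   -0.11   -0.07   -0.02   -0.02    0.92   -0.11]
  [ -0.01   -0.11   -0.09   -0.08   -0.02   -0.11    0.96]
Leontief inverse L = M⁻¹:
  [  1.0736    0.1297    0.0922    0.1150    0.0457    0.0727    0.0720]
  [  0.0682    1.1303    0.0987    0.1159    0.0983    0.0497    0.1444]
  [  0.0684    0.1787    1.1483    0.0558    0.1471    0.1166    0.0554]
  [  0.0399    0.0830    0.1264    1.0837    0.0345    0.0889    0.0354]
  [  0.1243    0.1392    0.0634    0.1508    1.0439    0.0422    0.0717]
  [  0.0919    0.1834    0.1268    0.0669    0.0561    1.1279    0.1584]
  [  0.0419    0.1784    0.1463    0.1208    0.0566    0.1549    1.0867]
Total output x = L · d:
  x_0 = 1.0736·36 + 0.1297·59 + 0.0922·34 + 0.1150·20 + 0.0457·11 + 0.0727·77 + 0.0720·68 = 62.7365
  x_1 = 0.0682·36 + 1.1303·59 + 0.0987·34 + 0.1159·20 + 0.0983·11 + 0.0497·77 + 0.1444·68 = 89.5381
  x_2 = 0.0684·36 + 0.1787·59 + 1.1483·34 + 0.0558·20 + 0.1471·11 + 0.1166·77 + 0.0554·68 = 67.5238
  x_3 = 0.0399·36 + 0.0830·59 + 0.1264·34 + 1.0837·20 + 0.0345·11 + 0.0889·77 + 0.0354·68 = 41.9444
  x_4 = 0.1243·36 + 0.1392·59 + 0.0634·34 + 0.1508·20 + 1.0439·11 + 0.0422·77 + 0.0717·68 = 37.4608
  x_5 = 0.0919·36 + 0.1834·59 + 0.1268·34 + 0.0669·20 + 0.0561·11 + 1.1279·77 + 0.1584·68 = 118.0157
  x_6 = 0.0419·36 + 0.1784·59 + 0.1463·34 + 0.1208·20 + 0.0566·11 + 0.1549·77 + 1.0867·68 = 105.8752
Output multipliers (column sums of L):
  Healthcare: 1.5082
  Mining: 2.0227
  Electronics: 1.8021
  Textiles: 1.7088
  Finance: 1.4823
  Construction: 1.6529
  Chemicals: 1.6240

Mining (2.0227)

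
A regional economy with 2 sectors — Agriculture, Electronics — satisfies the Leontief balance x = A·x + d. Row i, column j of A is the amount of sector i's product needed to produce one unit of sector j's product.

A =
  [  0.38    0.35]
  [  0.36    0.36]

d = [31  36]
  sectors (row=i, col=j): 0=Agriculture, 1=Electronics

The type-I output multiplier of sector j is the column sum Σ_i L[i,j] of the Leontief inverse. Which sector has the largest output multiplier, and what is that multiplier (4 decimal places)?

Agriculture (3.6928)

Form M = I − A:
  [  0.62   -0.35]
  [ -0.36    0.64]
Leontief inverse L = M⁻¹:
  [  2.3634    1.2925]
  [  1.3294    2.2895]
Total output x = L · d:
  x_0 = 2.3634·31 + 1.2925·36 = 119.7932
  x_1 = 1.3294·31 + 2.2895·36 = 123.6337
Output multipliers (column sums of L):
  Agriculture: 3.6928
  Electronics: 3.5820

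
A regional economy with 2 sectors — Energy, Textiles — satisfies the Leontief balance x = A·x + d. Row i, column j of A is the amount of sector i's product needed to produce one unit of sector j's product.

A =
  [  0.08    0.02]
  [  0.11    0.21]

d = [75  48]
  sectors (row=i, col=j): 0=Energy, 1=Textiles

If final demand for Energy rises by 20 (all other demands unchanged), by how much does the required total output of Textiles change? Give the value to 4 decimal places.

Form M = I − A:
  [  0.92   -0.02]
  [ -0.11    0.79]
Leontief inverse L = M⁻¹:
  [  1.0903    0.0276]
  [  0.1518    1.2697]
Total output x = L · d:
  x_0 = 1.0903·75 + 0.0276·48 = 83.0941
  x_1 = 0.1518·75 + 1.2697·48 = 72.3296
Δx_1 = L[1,0] · Δd_0 = 0.1518 · 20 = 3.0362

3.0362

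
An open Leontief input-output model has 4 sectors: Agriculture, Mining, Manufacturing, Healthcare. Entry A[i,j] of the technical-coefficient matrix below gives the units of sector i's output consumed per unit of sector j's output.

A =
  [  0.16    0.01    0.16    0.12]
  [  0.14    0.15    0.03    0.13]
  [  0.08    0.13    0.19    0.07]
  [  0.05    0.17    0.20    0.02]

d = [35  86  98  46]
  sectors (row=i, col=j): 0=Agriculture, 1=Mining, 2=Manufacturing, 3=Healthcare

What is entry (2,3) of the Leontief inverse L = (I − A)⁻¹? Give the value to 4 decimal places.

L[2,3] = 0.1457

Form M = I − A:
  [  0.84   -0.01   -0.16   -0.12]
  [ -0.14    0.85   -0.03   -0.13]
  [ -0.08   -0.13    0.81   -0.07]
  [ -0.05   -0.17   -0.20    0.98]
Leontief inverse L = M⁻¹:
  [  1.2460    0.0972    0.2958    0.1866]
  [  0.2326    1.2416    0.1421    0.2033]
  [  0.1724    0.2320    1.3132    0.1457]
  [  0.1391    0.2677    0.3077    1.0949]
Total output x = L · d:
  x_0 = 1.2460·35 + 0.0972·86 + 0.2958·98 + 0.1866·46 = 89.5390
  x_1 = 0.2326·35 + 1.2416·86 + 0.1421·98 + 0.2033·46 = 138.2011
  x_2 = 0.1724·35 + 0.2320·86 + 1.3132·98 + 0.1457·46 = 161.3807
  x_3 = 0.1391·35 + 0.2677·86 + 0.3077·98 + 1.0949·46 = 108.4156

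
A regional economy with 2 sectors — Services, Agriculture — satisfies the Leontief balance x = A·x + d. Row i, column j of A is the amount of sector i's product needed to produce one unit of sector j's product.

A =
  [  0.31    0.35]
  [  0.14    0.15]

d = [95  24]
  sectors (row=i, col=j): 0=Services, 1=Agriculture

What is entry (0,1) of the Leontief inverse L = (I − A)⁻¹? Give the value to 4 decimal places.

L[0,1] = 0.6512

Form M = I − A:
  [  0.69   -0.35]
  [ -0.14    0.85]
Leontief inverse L = M⁻¹:
  [  1.5814    0.6512]
  [  0.2605    1.2837]
Total output x = L · d:
  x_0 = 1.5814·95 + 0.6512·24 = 165.8605
  x_1 = 0.2605·95 + 1.2837·24 = 55.5535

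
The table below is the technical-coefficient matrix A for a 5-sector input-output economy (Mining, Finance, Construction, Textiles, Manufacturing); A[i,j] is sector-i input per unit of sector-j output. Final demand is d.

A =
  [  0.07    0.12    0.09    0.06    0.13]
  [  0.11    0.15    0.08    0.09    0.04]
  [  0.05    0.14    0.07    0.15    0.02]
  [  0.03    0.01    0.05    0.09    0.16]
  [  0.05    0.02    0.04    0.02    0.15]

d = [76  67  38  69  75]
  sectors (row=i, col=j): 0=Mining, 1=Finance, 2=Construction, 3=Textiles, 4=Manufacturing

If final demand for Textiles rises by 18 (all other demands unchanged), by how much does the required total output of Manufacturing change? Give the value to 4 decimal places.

0.8496

Form M = I − A:
  [  0.93   -0.12   -0.09   -0.06   -0.13]
  [ -0.11    0.85   -0.08   -0.09   -0.04]
  [ -0.05   -0.14    0.93   -0.15   -0.02]
  [ -0.03   -0.01   -0.05    0.91   -0.16]
  [ -0.05   -0.02   -0.04   -0.02    0.85]
Leontief inverse L = M⁻¹:
  [  1.1199    0.1874    0.1398    0.1199    0.2060]
  [  0.1636    1.2263    0.1347    0.1568    0.1154]
  [  0.0957    0.2022    1.1172    0.2124    0.0904]
  [  0.0573    0.0396    0.0790    1.1246    0.2242]
  [  0.0756    0.0503    0.0658    0.0472    1.2008]
Total output x = L · d:
  x_0 = 1.1199·76 + 0.1874·67 + 0.1398·38 + 0.1199·69 + 0.2060·75 = 126.7024
  x_1 = 0.1636·76 + 1.2263·67 + 0.1347·38 + 0.1568·69 + 0.1154·75 = 119.1872
  x_2 = 0.0957·76 + 0.2022·67 + 1.1172·38 + 0.2124·69 + 0.0904·75 = 84.7123
  x_3 = 0.0573·76 + 0.0396·67 + 0.0790·38 + 1.1246·69 + 0.2242·75 = 104.4157
  x_4 = 0.0756·76 + 0.0503·67 + 0.0658·38 + 0.0472·69 + 1.2008·75 = 104.9361
Δx_4 = L[4,3] · Δd_3 = 0.0472 · 18 = 0.8496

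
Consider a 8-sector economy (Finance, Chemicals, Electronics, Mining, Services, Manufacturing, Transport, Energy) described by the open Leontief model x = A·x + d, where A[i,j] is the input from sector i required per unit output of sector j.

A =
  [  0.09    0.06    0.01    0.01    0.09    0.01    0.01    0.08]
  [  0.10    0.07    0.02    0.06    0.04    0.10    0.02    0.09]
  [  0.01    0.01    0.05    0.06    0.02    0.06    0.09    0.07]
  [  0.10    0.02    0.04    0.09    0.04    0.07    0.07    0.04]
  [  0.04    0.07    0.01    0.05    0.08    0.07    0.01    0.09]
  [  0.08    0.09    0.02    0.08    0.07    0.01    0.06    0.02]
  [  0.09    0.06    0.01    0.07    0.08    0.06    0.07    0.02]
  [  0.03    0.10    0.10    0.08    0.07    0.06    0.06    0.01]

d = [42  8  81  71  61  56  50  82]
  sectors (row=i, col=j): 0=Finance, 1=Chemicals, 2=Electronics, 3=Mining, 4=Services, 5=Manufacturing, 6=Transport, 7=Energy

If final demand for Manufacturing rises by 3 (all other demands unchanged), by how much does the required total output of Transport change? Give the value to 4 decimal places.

0.3101

Form M = I − A:
  [  0.91   -0.06   -0.01   -0.01   -0.09   -0.01   -0.01   -0.08]
  [ -0.10    0.93   -0.02   -0.06   -0.04   -0.10   -0.02   -0.09]
  [ -0.01   -0.01    0.95   -0.06   -0.02   -0.06   -0.09   -0.07]
  [ -0.10   -0.02   -0.04    0.91   -0.04   -0.07   -0.07   -0.04]
  [ -0.04   -0.07   -0.01   -0.05    0.92   -0.07   -0.01   -0.09]
  [ -0.08   -0.09   -0.02   -0.08   -0.07    0.99   -0.06   -0.02]
  [ -0.09   -0.06   -0.01   -0.07   -0.08   -0.06    0.93   -0.02]
  [ -0.03   -0.10   -0.10   -0.08   -0.07   -0.06   -0.06    0.99]
Leontief inverse L = M⁻¹:
  [  1.1327    0.1037    0.0312    0.0457    0.1334    0.0457    0.0329    0.1187]
  [  0.1646    1.1288    0.0494    0.1142    0.0978    0.1455    0.0587    0.1371]
  [  0.0558    0.0502    1.0731    0.1050    0.0614    0.0961    0.1267    0.0993]
  [  0.1610    0.0694    0.0644    1.1401    0.0940    0.1114    0.1088    0.0829]
  [  0.0925    0.1211    0.0361    0.0980    1.1285    0.1126    0.0423    0.1307]
  [  0.1383    0.1360    0.0409    0.1252    0.1189    1.0545    0.0913    0.0654]
  [  0.1518    0.1111    0.0311    0.1182    0.1343    0.1034    1.1036    0.0659]
  [  0.0937    0.1514    0.1265    0.1373    0.1229    0.1129    0.1039    1.0615]
Total output x = L · d:
  x_0 = 1.1327·42 + 0.1037·8 + 0.0312·81 + 0.0457·71 + 0.1334·61 + 0.0457·56 + 0.0329·50 + 0.1187·82 = 76.2482
  x_1 = 0.1646·42 + 1.1288·8 + 0.0494·81 + 0.1142·71 + 0.0978·61 + 0.1455·56 + 0.0587·50 + 0.1371·82 = 56.3500
  x_2 = 0.0558·42 + 0.0502·8 + 1.0731·81 + 0.1050·71 + 0.0614·61 + 0.0961·56 + 0.1267·50 + 0.0993·82 = 120.7290
  x_3 = 0.1610·42 + 0.0694·8 + 0.0644·81 + 1.1401·71 + 0.0940·61 + 0.1114·56 + 0.1088·50 + 0.0829·82 = 117.6952
  x_4 = 0.0925·42 + 0.1211·8 + 0.0361·81 + 0.0980·71 + 1.1285·61 + 0.1126·56 + 0.0423·50 + 0.1307·82 = 102.7119
  x_5 = 0.1383·42 + 0.1360·8 + 0.0409·81 + 0.1252·71 + 0.1189·61 + 1.0545·56 + 0.0913·50 + 0.0654·82 = 95.3332
  x_6 = 0.1518·42 + 0.1111·8 + 0.0311·81 + 0.1182·71 + 0.1343·61 + 0.1034·56 + 1.1036·50 + 0.0659·82 = 92.7421
  x_7 = 0.0937·42 + 0.1514·8 + 0.1265·81 + 0.1373·71 + 0.1229·61 + 0.1129·56 + 0.1039·50 + 1.0615·82 = 131.1973
Δx_6 = L[6,5] · Δd_5 = 0.1034 · 3 = 0.3101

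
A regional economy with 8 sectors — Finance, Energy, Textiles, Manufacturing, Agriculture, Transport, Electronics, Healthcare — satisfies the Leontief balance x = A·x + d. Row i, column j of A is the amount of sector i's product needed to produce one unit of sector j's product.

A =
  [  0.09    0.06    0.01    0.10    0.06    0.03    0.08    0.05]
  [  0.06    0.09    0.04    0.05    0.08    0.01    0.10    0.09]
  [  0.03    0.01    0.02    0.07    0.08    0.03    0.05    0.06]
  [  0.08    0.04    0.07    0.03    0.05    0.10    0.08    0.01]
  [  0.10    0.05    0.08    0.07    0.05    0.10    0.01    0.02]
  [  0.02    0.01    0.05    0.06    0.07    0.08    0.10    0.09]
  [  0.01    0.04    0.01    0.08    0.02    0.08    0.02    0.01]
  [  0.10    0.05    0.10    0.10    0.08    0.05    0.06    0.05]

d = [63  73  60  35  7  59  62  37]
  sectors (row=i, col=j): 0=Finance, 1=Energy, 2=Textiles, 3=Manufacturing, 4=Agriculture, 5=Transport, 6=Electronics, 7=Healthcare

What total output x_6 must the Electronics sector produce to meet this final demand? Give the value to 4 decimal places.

Form M = I − A:
  [  0.91   -0.06   -0.01   -0.10   -0.06   -0.03   -0.08   -0.05]
  [ -0.06    0.91   -0.04   -0.05   -0.08   -0.01   -0.10   -0.09]
  [ -0.03   -0.01    0.98   -0.07   -0.08   -0.03   -0.05   -0.06]
  [ -0.08   -0.04   -0.07    0.97   -0.05   -0.10   -0.08   -0.01]
  [ -0.10   -0.05   -0.08   -0.07    0.95   -0.10   -0.01   -0.02]
  [ -0.02   -0.01   -0.05   -0.06   -0.07    0.92   -0.10   -0.09]
  [ -0.01   -0.04   -0.01   -0.08   -0.02   -0.08    0.98   -0.01]
  [ -0.10   -0.05   -0.10   -0.10   -0.08   -0.05   -0.06    0.95]
Leontief inverse L = M⁻¹:
  [  1.1463    0.1009    0.0509    0.1604    0.1101    0.0860    0.1348    0.0867]
  [  0.1206    1.1352    0.0855    0.1175    0.1359    0.0673    0.1559    0.1314]
  [  0.0721    0.0371    1.0538    0.1144    0.1170    0.0745    0.0868    0.0855]
  [  0.1248    0.0727    0.1040    1.0874    0.0980    0.1512    0.1311    0.0492]
  [  0.1536    0.0861    0.1196    0.1304    1.1046    0.1535    0.0689    0.0637]
  [  0.0704    0.0437    0.0935    0.1209    0.1201    1.1389    0.1501    0.1270]
  [  0.0381    0.0600    0.0348    0.1107    0.0497    0.1140    1.0547    0.0340]
  [  0.1668    0.0953    0.1489    0.1739    0.1439    0.1164    0.1256    1.0970]
Total output x = L · d:
  x_0 = 1.1463·63 + 0.1009·73 + 0.0509·60 + 0.1604·35 + 0.1101·7 + 0.0860·59 + 0.1348·62 + 0.0867·37 = 105.6490
  x_1 = 0.1206·63 + 1.1352·73 + 0.0855·60 + 0.1175·35 + 0.1359·7 + 0.0673·59 + 0.1559·62 + 0.1314·37 = 119.1618
  x_2 = 0.0721·63 + 0.0371·73 + 1.0538·60 + 0.1144·35 + 0.1170·7 + 0.0745·59 + 0.0868·62 + 0.0855·37 = 88.2396
  x_3 = 0.1248·63 + 0.0727·73 + 0.1040·60 + 1.0874·35 + 0.0980·7 + 0.1512·59 + 0.1311·62 + 0.0492·37 = 77.0174
  x_4 = 0.1536·63 + 0.0861·73 + 0.1196·60 + 0.1304·35 + 1.1046·7 + 0.1535·59 + 0.0689·62 + 0.0637·37 = 51.1198
  x_5 = 0.0704·63 + 0.0437·73 + 0.0935·60 + 0.1209·35 + 0.1201·7 + 1.1389·59 + 0.1501·62 + 0.1270·37 = 99.5100
  x_6 = 0.0381·63 + 0.0600·73 + 0.0348·60 + 0.1107·35 + 0.0497·7 + 0.1140·59 + 1.0547·62 + 0.0340·37 = 86.4667
  x_7 = 0.1668·63 + 0.0953·73 + 0.1489·60 + 0.1739·35 + 0.1439·7 + 0.1164·59 + 0.1256·62 + 1.0970·37 = 88.7387

86.4667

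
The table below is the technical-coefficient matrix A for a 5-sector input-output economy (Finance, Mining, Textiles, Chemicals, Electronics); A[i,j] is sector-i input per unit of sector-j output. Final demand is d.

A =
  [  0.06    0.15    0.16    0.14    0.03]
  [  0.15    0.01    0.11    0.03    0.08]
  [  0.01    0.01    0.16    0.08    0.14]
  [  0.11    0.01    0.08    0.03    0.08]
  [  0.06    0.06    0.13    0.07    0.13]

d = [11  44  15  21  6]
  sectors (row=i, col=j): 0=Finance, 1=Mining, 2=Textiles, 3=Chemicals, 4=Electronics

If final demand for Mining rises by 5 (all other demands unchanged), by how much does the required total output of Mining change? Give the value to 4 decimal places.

5.2521

Form M = I − A:
  [  0.94   -0.15   -0.16   -0.14   -0.03]
  [ -0.15    0.99   -0.11   -0.03   -0.08]
  [ -0.01   -0.01    0.84   -0.08   -0.14]
  [ -0.11   -0.01   -0.08    0.97   -0.08]
  [ -0.06   -0.06   -0.13   -0.07    0.87]
Leontief inverse L = M⁻¹:
  [  1.1268    0.1827    0.2759    0.1996    0.1184]
  [  0.1892    1.0504    0.2042    0.0870    0.1440]
  [  0.0475    0.0343    1.2497    0.1267    0.2175]
  [  0.1427    0.0421    0.1556    1.0752    0.1327]
  [  0.1093    0.0936    0.2324    0.1252    1.2107]
Total output x = L · d:
  x_0 = 1.1268·11 + 0.1827·44 + 0.2759·15 + 0.1996·21 + 0.1184·6 = 29.4747
  x_1 = 0.1892·11 + 1.0504·44 + 0.2042·15 + 0.0870·21 + 0.1440·6 = 54.0532
  x_2 = 0.0475·11 + 0.0343·44 + 1.2497·15 + 0.1267·21 + 0.2175·6 = 24.7424
  x_3 = 0.1427·11 + 0.0421·44 + 0.1556·15 + 1.0752·21 + 0.1327·6 = 29.1319
  x_4 = 0.1093·11 + 0.0936·44 + 0.2324·15 + 0.1252·21 + 1.2107·6 = 18.6982
Δx_1 = L[1,1] · Δd_1 = 1.0504 · 5 = 5.2521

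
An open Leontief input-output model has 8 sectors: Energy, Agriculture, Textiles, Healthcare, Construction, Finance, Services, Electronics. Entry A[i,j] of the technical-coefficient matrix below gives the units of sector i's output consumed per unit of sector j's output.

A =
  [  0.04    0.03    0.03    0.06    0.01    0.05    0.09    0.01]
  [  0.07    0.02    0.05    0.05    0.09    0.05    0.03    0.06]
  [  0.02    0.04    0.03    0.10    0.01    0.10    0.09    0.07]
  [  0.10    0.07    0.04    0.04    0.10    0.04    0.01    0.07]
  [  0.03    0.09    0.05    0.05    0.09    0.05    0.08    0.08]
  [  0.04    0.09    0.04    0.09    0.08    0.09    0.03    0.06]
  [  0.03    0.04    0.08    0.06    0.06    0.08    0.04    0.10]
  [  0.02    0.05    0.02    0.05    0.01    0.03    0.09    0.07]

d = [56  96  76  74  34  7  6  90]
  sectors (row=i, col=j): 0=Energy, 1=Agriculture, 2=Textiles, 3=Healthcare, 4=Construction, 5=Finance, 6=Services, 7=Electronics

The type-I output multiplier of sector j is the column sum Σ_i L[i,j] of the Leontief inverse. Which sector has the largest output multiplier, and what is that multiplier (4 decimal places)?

Form M = I − A:
  [  0.96   -0.03   -0.03   -0.06   -0.01   -0.05   -0.09   -0.01]
  [ -0.07    0.98   -0.05   -0.05   -0.09   -0.05   -0.03   -0.06]
  [ -0.02   -0.04    0.97   -0.10   -0.01   -0.10   -0.09   -0.07]
  [ -0.10   -0.07   -0.04    0.96   -0.10   -0.04   -0.01   -0.07]
  [ -0.03   -0.09   -0.05   -0.05    0.91   -0.05   -0.08   -0.08]
  [ -0.04   -0.09   -0.04   -0.09   -0.08    0.91   -0.03   -0.06]
  [ -0.03   -0.04   -0.08   -0.06   -0.06   -0.08    0.96   -0.10]
  [ -0.02   -0.05   -0.02   -0.05   -0.01   -0.03   -0.09    0.93]
Leontief inverse L = M⁻¹:
  [  1.0672    0.0614    0.0569    0.0964    0.0451    0.0871    0.1194    0.0493]
  [  0.1020    1.0632    0.0811    0.0963    0.1322    0.0947    0.0756    0.1087]
  [  0.0593    0.0875    1.0664    0.1515    0.0610    0.1510    0.1316    0.1271]
  [  0.1361    0.1152    0.0738    1.0898    0.1465    0.0872    0.0609    0.1212]
  [  0.0707    0.1413    0.0913    0.1067    1.1460    0.1058    0.1331    0.1445]
  [  0.0846    0.1438    0.0797    0.1471    0.1395    1.1454    0.0803    0.1218]
  [  0.0674    0.0900    0.1159    0.1157    0.1091    0.1336    1.0911    0.1593]
  [  0.0470    0.0814    0.0472    0.0862    0.0446    0.0659    0.1223    1.1123]
Total output x = L · d:
  x_0 = 1.0672·56 + 0.0614·96 + 0.0569·76 + 0.0964·74 + 0.0451·34 + 0.0871·7 + 0.1194·6 + 0.0493·90 = 84.4113
  x_1 = 0.1020·56 + 1.0632·96 + 0.0811·76 + 0.0963·74 + 0.1322·34 + 0.0947·7 + 0.0756·6 + 0.1087·90 = 136.4607
  x_2 = 0.0593·56 + 0.0875·96 + 1.0664·76 + 0.1515·74 + 0.0610·34 + 0.1510·7 + 0.1316·6 + 0.1271·90 = 119.3383
  x_3 = 0.1361·56 + 0.1152·96 + 0.0738·76 + 1.0898·74 + 0.1465·34 + 0.0872·7 + 0.0609·6 + 0.1212·90 = 121.7928
  x_4 = 0.0707·56 + 0.1413·96 + 0.0913·76 + 0.1067·74 + 1.1460·34 + 0.1058·7 + 0.1331·6 + 0.1445·90 = 85.8668
  x_5 = 0.0846·56 + 0.1438·96 + 0.0797·76 + 0.1471·74 + 0.1395·34 + 1.1454·7 + 0.0803·6 + 0.1218·90 = 59.6878
  x_6 = 0.0674·56 + 0.0900·96 + 0.1159·76 + 0.1157·74 + 0.1091·34 + 0.1336·7 + 1.0911·6 + 0.1593·90 = 55.3090
  x_7 = 0.0470·56 + 0.0814·96 + 0.0472·76 + 0.0862·74 + 0.0446·34 + 0.0659·7 + 0.1223·6 + 1.1123·90 = 123.2417
Output multipliers (column sums of L):
  Energy: 1.6343
  Agriculture: 1.7838
  Textiles: 1.6122
  Healthcare: 1.8897
  Construction: 1.8241
  Finance: 1.8707
  Services: 1.8142
  Electronics: 1.9442

Electronics (1.9442)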